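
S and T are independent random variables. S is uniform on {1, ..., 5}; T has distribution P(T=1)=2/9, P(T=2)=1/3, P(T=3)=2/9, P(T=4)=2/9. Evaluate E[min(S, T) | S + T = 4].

P(S + T = 4) = 7/45.
Summing min(S,T)·P(x,y) over outcomes with S + T = 4 gives 2/9.
E[min(S, T) | S + T = 4] = (2/9) / (7/45) = 10/7.

10/7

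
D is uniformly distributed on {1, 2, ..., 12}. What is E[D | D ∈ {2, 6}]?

P(D ∈ {2, 6}) = 1/6.
Σ over the event: 2·1/12 + 6·1/12 = 2/3.
E[D | D ∈ {2, 6}] = (2/3) / (1/6) = 4.

4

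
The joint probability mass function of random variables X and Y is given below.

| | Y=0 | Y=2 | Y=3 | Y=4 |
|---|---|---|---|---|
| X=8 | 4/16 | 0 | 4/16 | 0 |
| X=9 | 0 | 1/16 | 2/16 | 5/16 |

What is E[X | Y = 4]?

9

P(Y = 4) = 5/16.
Σ X·P over the event = 9·(5/16) = 45/16.
E[X | Y = 4] = (45/16) / (5/16) = 9.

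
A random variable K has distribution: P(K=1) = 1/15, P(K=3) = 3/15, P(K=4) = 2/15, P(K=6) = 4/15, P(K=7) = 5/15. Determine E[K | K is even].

P(K is even) = 2/5.
Σ over the event: 4·2/15 + 6·4/15 = 32/15.
E[K | K is even] = (32/15) / (2/5) = 16/3.

16/3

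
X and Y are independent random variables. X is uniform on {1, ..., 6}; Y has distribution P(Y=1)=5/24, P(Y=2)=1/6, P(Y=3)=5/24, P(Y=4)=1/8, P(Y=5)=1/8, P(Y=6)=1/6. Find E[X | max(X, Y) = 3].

19/8

P(max(X, Y) = 3) = 1/6.
Summing X·P(x,y) over outcomes with max(X, Y) = 3 gives 19/48.
E[X | max(X, Y) = 3] = (19/48) / (1/6) = 19/8.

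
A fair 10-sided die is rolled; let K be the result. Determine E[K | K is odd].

Given K is odd, K is equally likely to be any of {1, 3, 5, 7, 9}.
E[K | K is odd] = (1 + 3 + 5 + 7 + 9) / 5 = 5.

5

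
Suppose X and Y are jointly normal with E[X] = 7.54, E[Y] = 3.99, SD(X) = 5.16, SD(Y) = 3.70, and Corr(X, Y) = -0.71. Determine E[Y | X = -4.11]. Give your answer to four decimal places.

9.9211

For a bivariate normal, E[Y | X=x] = μ_Y + ρ·(σ_Y/σ_X)·(x − μ_X).
E[Y | X=-4.11] = 3.99 + (-0.71)·(3.70/5.16)·(-4.11 − (7.54)) = 3.99 + (-0.50911)·(-11.65) = 9.9211.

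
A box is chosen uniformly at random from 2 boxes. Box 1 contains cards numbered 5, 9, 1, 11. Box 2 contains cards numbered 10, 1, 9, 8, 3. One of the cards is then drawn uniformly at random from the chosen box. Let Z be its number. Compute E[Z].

E[Z | box 1] = (5+9+1+11)/4 = 13/2.
E[Z | box 2] = (10+1+9+8+3)/5 = 31/5.
E[Z] = (1/2)·(13/2) + (1/2)·(31/5) = 127/20.

127/20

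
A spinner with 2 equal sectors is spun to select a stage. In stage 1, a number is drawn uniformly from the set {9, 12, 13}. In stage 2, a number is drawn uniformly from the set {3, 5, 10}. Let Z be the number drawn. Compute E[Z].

E[Z | stage 1] = (9+12+13)/3 = 34/3.
E[Z | stage 2] = (3+5+10)/3 = 6.
By the law of total expectation,
E[Z] = (1/2)·(34/3) + (1/2)·(6) = 26/3.

26/3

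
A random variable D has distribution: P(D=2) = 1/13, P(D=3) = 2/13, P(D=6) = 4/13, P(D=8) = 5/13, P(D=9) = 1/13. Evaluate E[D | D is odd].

P(D is odd) = 3/13.
Σ over the event: 3·2/13 + 9·1/13 = 15/13.
E[D | D is odd] = (15/13) / (3/13) = 5.

5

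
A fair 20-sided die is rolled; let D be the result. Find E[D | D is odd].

Given D is odd, D is equally likely to be any of {1, 3, 5, 7, 9, 11, 13, 15, 17, 19}.
E[D | D is odd] = (1 + 3 + 5 + 7 + 9 + 11 + 13 + 15 + 17 + 19) / 10 = 10.

10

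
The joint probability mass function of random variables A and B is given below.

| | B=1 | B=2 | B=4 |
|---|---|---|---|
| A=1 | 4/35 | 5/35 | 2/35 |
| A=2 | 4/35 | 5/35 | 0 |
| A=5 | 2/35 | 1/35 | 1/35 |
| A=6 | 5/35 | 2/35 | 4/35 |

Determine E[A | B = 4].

31/7

P(B = 4) = 1/5.
Σ A·P over the event = 1·(2/35) + 5·(1/35) + 6·(4/35) = 31/35.
E[A | B = 4] = (31/35) / (1/5) = 31/7.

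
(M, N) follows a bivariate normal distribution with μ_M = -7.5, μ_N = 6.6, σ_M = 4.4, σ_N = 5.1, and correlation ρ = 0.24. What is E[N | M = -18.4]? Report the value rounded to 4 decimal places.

3.5678

The regression of N on M has slope ρ·σ_N/σ_M and passes through (μ_M, μ_N).
E[N | M=-18.4] = 6.6 + (0.24)·(5.1/4.4)·(-18.4 − (-7.5)) = 6.6 + (0.27818)·(-10.9) = 3.5678.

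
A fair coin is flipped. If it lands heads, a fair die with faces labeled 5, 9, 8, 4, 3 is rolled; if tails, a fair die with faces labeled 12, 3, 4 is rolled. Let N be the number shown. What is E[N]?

E[N | heads] = (5+9+8+4+3)/5 = 29/5.
E[N | tails] = (12+3+4)/3 = 19/3.
E[N] = (1/2)·(29/5) + (1/2)·(19/3) = 91/15.

91/15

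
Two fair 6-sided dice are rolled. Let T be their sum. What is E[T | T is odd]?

7

P(T is odd) = 1/2.
Σ over the event: 3·1/18 + 5·1/9 + 7·1/6 + 9·1/9 + 11·1/18 = 7/2.
E[T | T is odd] = (7/2) / (1/2) = 7.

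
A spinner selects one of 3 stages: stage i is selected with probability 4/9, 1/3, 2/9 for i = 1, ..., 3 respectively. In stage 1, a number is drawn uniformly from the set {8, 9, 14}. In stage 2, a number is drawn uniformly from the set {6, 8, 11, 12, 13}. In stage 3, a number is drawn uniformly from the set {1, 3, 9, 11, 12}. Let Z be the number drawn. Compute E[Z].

1286/135

E[Z | stage 1] = (8+9+14)/3 = 31/3.
E[Z | stage 2] = (6+8+11+12+13)/5 = 10.
E[Z | stage 3] = (1+3+9+11+12)/5 = 36/5.
E[Z] = (4/9)·(31/3) + (1/3)·(10) + (2/9)·(36/5) = 1286/135.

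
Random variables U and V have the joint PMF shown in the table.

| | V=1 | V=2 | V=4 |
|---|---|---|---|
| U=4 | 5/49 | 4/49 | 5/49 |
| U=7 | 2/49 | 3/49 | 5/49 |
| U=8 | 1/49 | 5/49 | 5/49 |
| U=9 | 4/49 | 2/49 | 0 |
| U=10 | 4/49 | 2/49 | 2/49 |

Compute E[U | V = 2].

115/16

P(V = 2) = 16/49.
Σ U·P over the event = 4·(4/49) + 7·(3/49) + 8·(5/49) + 9·(2/49) + 10·(2/49) = 115/49.
E[U | V = 2] = (115/49) / (16/49) = 115/16.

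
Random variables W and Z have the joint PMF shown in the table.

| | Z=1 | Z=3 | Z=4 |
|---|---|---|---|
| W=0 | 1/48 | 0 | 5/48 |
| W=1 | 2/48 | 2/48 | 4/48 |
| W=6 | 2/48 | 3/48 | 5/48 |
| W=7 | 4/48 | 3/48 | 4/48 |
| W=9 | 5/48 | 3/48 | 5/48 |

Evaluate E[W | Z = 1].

87/14

P(Z = 1) = 7/24.
Summing W·P(W=x,Z=y) over the conditioning event gives 29/16.
E[W | Z = 1] = (29/16) / (7/24) = 87/14.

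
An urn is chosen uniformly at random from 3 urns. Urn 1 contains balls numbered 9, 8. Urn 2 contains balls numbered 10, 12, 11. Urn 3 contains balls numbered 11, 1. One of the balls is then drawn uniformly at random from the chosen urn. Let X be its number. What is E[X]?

E[X | urn 1] = (9+8)/2 = 17/2.
E[X | urn 2] = (10+12+11)/3 = 11.
E[X | urn 3] = (11+1)/2 = 6.
By the law of total expectation,
E[X] = (1/3)·(17/2) + (1/3)·(11) + (1/3)·(6) = 17/2.

17/2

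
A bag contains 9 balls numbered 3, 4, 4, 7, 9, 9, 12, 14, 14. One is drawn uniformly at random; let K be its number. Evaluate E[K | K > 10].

40/3

P(K > 10) = 1/3.
Σ over the event: 12·1/9 + 14·2/9 = 40/9.
E[K | K > 10] = (40/9) / (1/3) = 40/3.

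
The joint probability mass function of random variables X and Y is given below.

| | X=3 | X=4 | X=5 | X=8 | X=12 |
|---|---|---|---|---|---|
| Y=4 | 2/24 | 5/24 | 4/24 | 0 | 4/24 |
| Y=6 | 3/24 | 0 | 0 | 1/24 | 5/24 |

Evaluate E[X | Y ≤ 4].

P(Y ≤ 4) = 5/8.
Σ X·P over the event = 3·(2/24) + 4·(5/24) + 5·(4/24) + 12·(4/24) = 47/12.
E[X | Y ≤ 4] = (47/12) / (5/8) = 94/15.

94/15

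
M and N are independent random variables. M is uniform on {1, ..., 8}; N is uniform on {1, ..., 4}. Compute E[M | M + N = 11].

15/2

Outcomes with M + N = 11: (7,4), (8,3), each with probability 1/32.
E[M | M + N = 11] = (7 + 8) / 2 = 15/2.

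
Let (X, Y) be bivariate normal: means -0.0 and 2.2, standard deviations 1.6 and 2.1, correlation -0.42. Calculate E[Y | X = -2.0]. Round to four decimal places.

For a bivariate normal, E[Y | X=x] = μ_Y + ρ·(σ_Y/σ_X)·(x − μ_X).
E[Y | X=-2.0] = 2.2 + (-0.42)·(2.1/1.6)·(-2.0 − (-0.0)) = 2.2 + (-0.55125)·(-2) = 3.3025.

3.3025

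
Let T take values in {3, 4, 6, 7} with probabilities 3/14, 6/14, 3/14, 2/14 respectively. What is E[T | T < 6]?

P(T < 6) = 9/14.
Σ over the event: 3·3/14 + 4·3/7 = 33/14.
E[T | T < 6] = (33/14) / (9/14) = 11/3.

11/3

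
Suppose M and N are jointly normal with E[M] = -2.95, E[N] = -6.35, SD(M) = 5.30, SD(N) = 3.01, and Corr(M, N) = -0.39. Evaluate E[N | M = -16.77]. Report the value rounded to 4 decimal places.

-3.2890

The regression of N on M has slope ρ·σ_N/σ_M and passes through (μ_M, μ_N).
E[N | M=-16.77] = -6.35 + (-0.39)·(3.01/5.30)·(-16.77 − (-2.95)) = -6.35 + (-0.22149)·(-13.82) = -3.2890.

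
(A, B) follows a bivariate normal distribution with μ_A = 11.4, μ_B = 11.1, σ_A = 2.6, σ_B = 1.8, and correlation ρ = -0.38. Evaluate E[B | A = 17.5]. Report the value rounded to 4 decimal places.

9.4952

For a bivariate normal, E[B | A=x] = μ_B + ρ·(σ_B/σ_A)·(x − μ_A).
E[B | A=17.5] = 11.1 + (-0.38)·(1.8/2.6)·(17.5 − (11.4)) = 11.1 + (-0.26308)·(6.1) = 9.4952.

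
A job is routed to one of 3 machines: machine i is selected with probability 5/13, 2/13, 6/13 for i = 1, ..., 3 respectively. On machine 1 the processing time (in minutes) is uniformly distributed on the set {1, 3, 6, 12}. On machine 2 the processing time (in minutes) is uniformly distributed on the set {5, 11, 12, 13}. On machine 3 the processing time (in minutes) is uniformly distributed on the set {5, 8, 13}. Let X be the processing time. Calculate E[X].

100/13

E[X | machine 1] = (1+3+6+12)/4 = 11/2.
E[X | machine 2] = (5+11+12+13)/4 = 41/4.
E[X | machine 3] = (5+8+13)/3 = 26/3.
By the law of total expectation,
E[X] = (5/13)·(11/2) + (2/13)·(41/4) + (6/13)·(26/3) = 100/13.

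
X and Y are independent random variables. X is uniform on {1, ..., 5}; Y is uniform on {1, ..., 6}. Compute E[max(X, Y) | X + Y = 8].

Outcomes with X + Y = 8: (2,6), (3,5), (4,4), (5,3), each with probability 1/30.
E[max(X, Y) | X + Y = 8] = (6 + 5 + 4 + 5) / 4 = 5.

5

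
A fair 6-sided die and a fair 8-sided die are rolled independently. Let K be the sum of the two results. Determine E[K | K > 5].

P(K > 5) = 19/24.
E[K | K > 5] = (43/6) / (19/24) = 172/19.

172/19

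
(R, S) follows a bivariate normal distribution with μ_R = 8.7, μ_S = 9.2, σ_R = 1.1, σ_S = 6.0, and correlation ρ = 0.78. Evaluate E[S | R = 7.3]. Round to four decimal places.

3.2436

The regression of S on R has slope ρ·σ_S/σ_R and passes through (μ_R, μ_S).
E[S | R=7.3] = 9.2 + (0.78)·(6.0/1.1)·(7.3 − (8.7)) = 9.2 + (4.25455)·(-1.4) = 3.2436.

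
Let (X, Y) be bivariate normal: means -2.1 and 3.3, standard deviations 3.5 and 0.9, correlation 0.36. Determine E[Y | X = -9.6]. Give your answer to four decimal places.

2.6057

E[Y | X=x] = μ_Y + ρ(σ_Y/σ_X)(x − μ_X) for jointly normal variables.
E[Y | X=-9.6] = 3.3 + (0.36)·(0.9/3.5)·(-9.6 − (-2.1)) = 3.3 + (0.092571)·(-7.5) = 2.6057.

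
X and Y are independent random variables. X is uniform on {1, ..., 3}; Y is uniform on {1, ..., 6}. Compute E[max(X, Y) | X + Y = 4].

P(X + Y = 4) = 1/6.
Summing max(X,Y)·P(x,y) over outcomes with X + Y = 4 gives 4/9.
E[max(X, Y) | X + Y = 4] = (4/9) / (1/6) = 8/3.

8/3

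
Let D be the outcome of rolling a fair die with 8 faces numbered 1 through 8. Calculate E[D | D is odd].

4

Given D is odd, D is equally likely to be any of {1, 3, 5, 7}.
E[D | D is odd] = (1 + 3 + 5 + 7) / 4 = 4.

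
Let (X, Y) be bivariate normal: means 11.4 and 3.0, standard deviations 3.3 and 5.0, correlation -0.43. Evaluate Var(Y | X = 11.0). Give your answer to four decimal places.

20.3775

Var(Y | X=x) = (1 − ρ²)·σ_Y².
Var(Y | X=11.0) = (5.0)²·(1 − (-0.43)²) = 25·0.8151 = 20.3775.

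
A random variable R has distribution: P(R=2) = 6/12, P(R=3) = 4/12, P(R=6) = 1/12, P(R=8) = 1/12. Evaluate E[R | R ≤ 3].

12/5

P(R ≤ 3) = 5/6.
Σ over the event: 2·1/2 + 3·1/3 = 2.
E[R | R ≤ 3] = (2) / (5/6) = 12/5.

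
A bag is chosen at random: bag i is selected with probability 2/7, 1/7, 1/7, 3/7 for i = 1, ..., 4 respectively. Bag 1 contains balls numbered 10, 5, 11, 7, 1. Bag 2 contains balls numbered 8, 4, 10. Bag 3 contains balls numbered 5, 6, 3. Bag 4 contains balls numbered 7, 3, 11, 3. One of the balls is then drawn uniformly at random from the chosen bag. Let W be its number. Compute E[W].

218/35

E[W | bag 1] = (10+5+11+7+1)/5 = 34/5.
E[W | bag 2] = (8+4+10)/3 = 22/3.
E[W | bag 3] = (5+6+3)/3 = 14/3.
E[W | bag 4] = (7+3+11+3)/4 = 6.
By the law of total expectation,
E[W] = (2/7)·(34/5) + (1/7)·(22/3) + (1/7)·(14/3) + (3/7)·(6) = 218/35.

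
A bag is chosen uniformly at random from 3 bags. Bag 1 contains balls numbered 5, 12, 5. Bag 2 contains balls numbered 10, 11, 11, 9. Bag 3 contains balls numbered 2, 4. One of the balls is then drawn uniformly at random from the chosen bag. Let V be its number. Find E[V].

247/36

E[V | bag 1] = (5+12+5)/3 = 22/3.
E[V | bag 2] = (10+11+11+9)/4 = 41/4.
E[V | bag 3] = (2+4)/2 = 3.
By the law of total expectation,
E[V] = (1/3)·(22/3) + (1/3)·(41/4) + (1/3)·(3) = 247/36.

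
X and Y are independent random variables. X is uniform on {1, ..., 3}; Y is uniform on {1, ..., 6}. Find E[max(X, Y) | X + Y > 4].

P(X + Y > 4) = 2/3.
Summing max(X,Y)·P(x,y) over outcomes with X + Y > 4 gives 3.
E[max(X, Y) | X + Y > 4] = (3) / (2/3) = 9/2.

9/2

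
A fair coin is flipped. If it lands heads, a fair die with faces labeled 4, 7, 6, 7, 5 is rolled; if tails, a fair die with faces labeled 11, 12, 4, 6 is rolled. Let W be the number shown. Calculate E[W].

E[W | heads] = (4+7+6+7+5)/5 = 29/5.
E[W | tails] = (11+12+4+6)/4 = 33/4.
E[W] = (1/2)·(29/5) + (1/2)·(33/4) = 281/40.

281/40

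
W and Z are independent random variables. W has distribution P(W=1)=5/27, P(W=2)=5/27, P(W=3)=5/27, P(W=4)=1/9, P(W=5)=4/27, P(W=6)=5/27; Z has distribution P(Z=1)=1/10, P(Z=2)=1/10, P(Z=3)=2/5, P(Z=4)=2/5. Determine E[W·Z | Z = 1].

92/27

P(Z = 1) = 1/10.
Summing WZ·P(x,y) over outcomes with Z = 1 gives 46/135.
E[W·Z | Z = 1] = (46/135) / (1/10) = 92/27.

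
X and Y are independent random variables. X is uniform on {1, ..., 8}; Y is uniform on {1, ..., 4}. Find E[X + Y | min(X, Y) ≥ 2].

8

P(min(X, Y) ≥ 2) = 21/32.
Summing (X+Y)·P(x,y) over outcomes with min(X, Y) ≥ 2 gives 21/4.
E[X + Y | min(X, Y) ≥ 2] = (21/4) / (21/32) = 8.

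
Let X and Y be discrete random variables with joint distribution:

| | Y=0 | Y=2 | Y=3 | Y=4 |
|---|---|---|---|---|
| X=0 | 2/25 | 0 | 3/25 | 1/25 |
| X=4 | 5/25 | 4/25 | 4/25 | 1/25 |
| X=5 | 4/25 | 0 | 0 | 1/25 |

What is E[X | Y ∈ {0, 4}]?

7/2

P(Y ∈ {0, 4}) = 14/25.
Σ X·P over the event = 0·(2/25) + 0·(1/25) + 4·(5/25) + 4·(1/25) + 5·(4/25) + 5·(1/25) = 49/25.
E[X | Y ∈ {0, 4}] = (49/25) / (14/25) = 7/2.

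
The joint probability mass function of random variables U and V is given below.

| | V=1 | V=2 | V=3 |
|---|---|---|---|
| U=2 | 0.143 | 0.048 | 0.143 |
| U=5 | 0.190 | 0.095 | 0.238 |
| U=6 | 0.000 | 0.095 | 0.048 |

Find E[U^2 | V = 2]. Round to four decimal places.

25.1555

P(V = 2) = 0.238.
Σ U^2·P over the event = 4·(0.048) + 25·(0.095) + 36·(0.095) = 5.987.
E[U^2 | V = 2] = (5.987) / (0.238) = 25.1555.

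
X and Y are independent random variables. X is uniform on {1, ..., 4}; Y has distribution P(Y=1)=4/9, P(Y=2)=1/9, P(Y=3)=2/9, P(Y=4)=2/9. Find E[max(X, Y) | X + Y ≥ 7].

4

P(X + Y ≥ 7) = 1/6.
Summing max(X,Y)·P(x,y) over outcomes with X + Y ≥ 7 gives 2/3.
E[max(X, Y) | X + Y ≥ 7] = (2/3) / (1/6) = 4.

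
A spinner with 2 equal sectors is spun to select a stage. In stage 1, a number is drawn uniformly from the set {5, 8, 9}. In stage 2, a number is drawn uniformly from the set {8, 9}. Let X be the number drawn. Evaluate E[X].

E[X | stage 1] = (5+8+9)/3 = 22/3.
E[X | stage 2] = (8+9)/2 = 17/2.
By the law of total expectation,
E[X] = (1/2)·(22/3) + (1/2)·(17/2) = 95/12.

95/12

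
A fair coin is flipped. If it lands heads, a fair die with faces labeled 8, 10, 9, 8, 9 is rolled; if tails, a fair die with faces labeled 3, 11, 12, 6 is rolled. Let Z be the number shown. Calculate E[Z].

E[Z | heads] = (8+10+9+8+9)/5 = 44/5.
E[Z | tails] = (3+11+12+6)/4 = 8.
By the law of total expectation,
E[Z] = (1/2)·(44/5) + (1/2)·(8) = 42/5.

42/5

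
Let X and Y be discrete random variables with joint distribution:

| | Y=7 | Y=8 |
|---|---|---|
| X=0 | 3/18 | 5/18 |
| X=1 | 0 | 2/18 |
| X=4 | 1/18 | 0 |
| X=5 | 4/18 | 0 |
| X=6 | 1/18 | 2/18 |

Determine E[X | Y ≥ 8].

P(Y ≥ 8) = 1/2.
Σ X·P over the event = 0·(5/18) + 1·(2/18) + 6·(2/18) = 7/9.
E[X | Y ≥ 8] = (7/9) / (1/2) = 14/9.

14/9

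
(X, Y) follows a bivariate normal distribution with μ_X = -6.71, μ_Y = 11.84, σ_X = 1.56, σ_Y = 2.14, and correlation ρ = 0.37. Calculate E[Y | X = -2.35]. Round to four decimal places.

14.0530

The regression of Y on X has slope ρ·σ_Y/σ_X and passes through (μ_X, μ_Y).
E[Y | X=-2.35] = 11.84 + (0.37)·(2.14/1.56)·(-2.35 − (-6.71)) = 11.84 + (0.50756)·(4.36) = 14.0530.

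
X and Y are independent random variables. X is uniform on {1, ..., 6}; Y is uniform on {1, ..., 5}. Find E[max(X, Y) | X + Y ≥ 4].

P(X + Y ≥ 4) = 9/10.
Summing max(X,Y)·P(x,y) over outcomes with X + Y ≥ 4 gives 4.
E[max(X, Y) | X + Y ≥ 4] = (4) / (9/10) = 40/9.

40/9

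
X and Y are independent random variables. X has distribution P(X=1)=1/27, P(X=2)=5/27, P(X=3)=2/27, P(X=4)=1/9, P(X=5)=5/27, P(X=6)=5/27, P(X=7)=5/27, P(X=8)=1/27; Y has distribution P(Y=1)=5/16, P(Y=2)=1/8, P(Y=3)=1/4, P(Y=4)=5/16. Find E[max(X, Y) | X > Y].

P(X > Y) = 41/54.
Summing max(X,Y)·P(x,y) over outcomes with X > Y gives 112/27.
E[max(X, Y) | X > Y] = (112/27) / (41/54) = 224/41.

224/41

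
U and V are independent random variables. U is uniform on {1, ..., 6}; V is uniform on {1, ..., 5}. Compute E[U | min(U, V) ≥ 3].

9/2

P(min(U, V) ≥ 3) = 2/5.
Summing U·P(x,y) over outcomes with min(U, V) ≥ 3 gives 9/5.
E[U | min(U, V) ≥ 3] = (9/5) / (2/5) = 9/2.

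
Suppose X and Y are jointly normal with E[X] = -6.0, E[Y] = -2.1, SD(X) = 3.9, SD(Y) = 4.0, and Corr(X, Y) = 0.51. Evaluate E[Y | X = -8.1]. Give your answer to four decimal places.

-3.1985

The regression of Y on X has slope ρ·σ_Y/σ_X and passes through (μ_X, μ_Y).
E[Y | X=-8.1] = -2.1 + (0.51)·(4.0/3.9)·(-8.1 − (-6.0)) = -2.1 + (0.52308)·(-2.1) = -3.1985.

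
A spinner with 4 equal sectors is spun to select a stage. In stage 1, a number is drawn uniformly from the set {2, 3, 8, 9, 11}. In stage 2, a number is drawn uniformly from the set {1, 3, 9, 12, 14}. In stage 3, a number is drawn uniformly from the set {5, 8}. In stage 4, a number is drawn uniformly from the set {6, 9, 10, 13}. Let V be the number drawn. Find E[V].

38/5

E[V | stage 1] = (2+3+8+9+11)/5 = 33/5.
E[V | stage 2] = (1+3+9+12+14)/5 = 39/5.
E[V | stage 3] = (5+8)/2 = 13/2.
E[V | stage 4] = (6+9+10+13)/4 = 19/2.
E[V] = (1/4)·(33/5) + (1/4)·(39/5) + (1/4)·(13/2) + (1/4)·(19/2) = 38/5.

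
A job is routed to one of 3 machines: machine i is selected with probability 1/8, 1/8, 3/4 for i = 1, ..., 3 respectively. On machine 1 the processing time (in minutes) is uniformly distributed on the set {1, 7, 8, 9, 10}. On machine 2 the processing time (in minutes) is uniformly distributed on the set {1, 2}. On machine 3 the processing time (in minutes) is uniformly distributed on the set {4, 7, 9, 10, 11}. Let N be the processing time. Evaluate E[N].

E[N | machine 1] = (1+7+8+9+10)/5 = 7.
E[N | machine 2] = (1+2)/2 = 3/2.
E[N | machine 3] = (4+7+9+10+11)/5 = 41/5.
By the law of total expectation,
E[N] = (1/8)·(7) + (1/8)·(3/2) + (3/4)·(41/5) = 577/80.

577/80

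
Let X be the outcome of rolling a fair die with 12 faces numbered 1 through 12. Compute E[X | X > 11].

Given X > 11, X is equally likely to be any of {12}.
E[X | X > 11] = (12) / 1 = 12.

12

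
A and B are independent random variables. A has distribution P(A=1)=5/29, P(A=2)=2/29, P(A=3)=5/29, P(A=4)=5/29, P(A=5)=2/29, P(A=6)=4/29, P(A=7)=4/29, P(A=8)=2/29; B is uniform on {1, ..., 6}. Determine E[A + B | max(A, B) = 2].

29/9

P(max(A, B) = 2) = 3/58.
Summing (A+B)·P(x,y) over outcomes with max(A, B) = 2 gives 1/6.
E[A + B | max(A, B) = 2] = (1/6) / (3/58) = 29/9.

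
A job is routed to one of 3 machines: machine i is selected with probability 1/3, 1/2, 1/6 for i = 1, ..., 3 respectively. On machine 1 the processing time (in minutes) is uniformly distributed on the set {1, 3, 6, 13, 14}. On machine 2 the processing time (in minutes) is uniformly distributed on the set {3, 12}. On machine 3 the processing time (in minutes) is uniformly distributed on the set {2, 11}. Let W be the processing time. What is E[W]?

E[W | machine 1] = (1+3+6+13+14)/5 = 37/5.
E[W | machine 2] = (3+12)/2 = 15/2.
E[W | machine 3] = (2+11)/2 = 13/2.
E[W] = (1/3)·(37/5) + (1/2)·(15/2) + (1/6)·(13/2) = 73/10.

73/10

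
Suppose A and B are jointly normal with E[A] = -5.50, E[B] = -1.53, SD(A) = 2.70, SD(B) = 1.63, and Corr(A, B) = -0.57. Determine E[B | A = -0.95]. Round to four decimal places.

-3.0957

For a bivariate normal, E[B | A=x] = μ_B + ρ·(σ_B/σ_A)·(x − μ_A).
E[B | A=-0.95] = -1.53 + (-0.57)·(1.63/2.70)·(-0.95 − (-5.50)) = -1.53 + (-0.34411)·(4.55) = -3.0957.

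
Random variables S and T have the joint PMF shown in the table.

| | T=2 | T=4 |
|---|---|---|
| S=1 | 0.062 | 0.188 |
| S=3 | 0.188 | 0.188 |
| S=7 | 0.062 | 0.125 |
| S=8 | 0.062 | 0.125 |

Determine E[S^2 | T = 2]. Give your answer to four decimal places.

23.4225

P(T = 2) = 0.374.
Σ S^2·P over the event = 1·(0.062) + 9·(0.188) + 49·(0.062) + 64·(0.062) = 8.760.
E[S^2 | T = 2] = (8.760) / (0.374) = 23.4225.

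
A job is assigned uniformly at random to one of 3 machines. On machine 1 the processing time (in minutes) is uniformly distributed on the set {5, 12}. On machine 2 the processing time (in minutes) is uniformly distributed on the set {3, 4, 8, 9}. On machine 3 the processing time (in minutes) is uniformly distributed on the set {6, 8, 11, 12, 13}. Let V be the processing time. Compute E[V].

49/6

E[V | machine 1] = (5+12)/2 = 17/2.
E[V | machine 2] = (3+4+8+9)/4 = 6.
E[V | machine 3] = (6+8+11+12+13)/5 = 10.
By the law of total expectation,
E[V] = (1/3)·(17/2) + (1/3)·(6) + (1/3)·(10) = 49/6.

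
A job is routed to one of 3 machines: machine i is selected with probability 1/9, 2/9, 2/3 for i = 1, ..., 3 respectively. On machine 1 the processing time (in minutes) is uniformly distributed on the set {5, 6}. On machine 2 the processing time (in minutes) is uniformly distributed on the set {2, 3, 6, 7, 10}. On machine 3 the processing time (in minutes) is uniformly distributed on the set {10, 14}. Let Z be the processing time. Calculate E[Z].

E[Z | machine 1] = (5+6)/2 = 11/2.
E[Z | machine 2] = (2+3+6+7+10)/5 = 28/5.
E[Z | machine 3] = (10+14)/2 = 12.
By the law of total expectation,
E[Z] = (1/9)·(11/2) + (2/9)·(28/5) + (2/3)·(12) = 887/90.

887/90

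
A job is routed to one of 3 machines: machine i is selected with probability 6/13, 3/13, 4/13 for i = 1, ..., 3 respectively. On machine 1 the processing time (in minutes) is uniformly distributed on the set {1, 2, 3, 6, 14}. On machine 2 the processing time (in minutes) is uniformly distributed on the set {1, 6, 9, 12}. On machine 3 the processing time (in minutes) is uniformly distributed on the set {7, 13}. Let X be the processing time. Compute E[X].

E[X | machine 1] = (1+2+3+6+14)/5 = 26/5.
E[X | machine 2] = (1+6+9+12)/4 = 7.
E[X | machine 3] = (7+13)/2 = 10.
By the law of total expectation,
E[X] = (6/13)·(26/5) + (3/13)·(7) + (4/13)·(10) = 461/65.

461/65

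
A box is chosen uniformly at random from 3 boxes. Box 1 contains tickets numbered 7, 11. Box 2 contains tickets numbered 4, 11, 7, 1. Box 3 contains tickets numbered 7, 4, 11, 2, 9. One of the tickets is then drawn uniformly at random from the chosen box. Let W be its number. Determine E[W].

427/60

E[W | box 1] = (7+11)/2 = 9.
E[W | box 2] = (4+11+7+1)/4 = 23/4.
E[W | box 3] = (7+4+11+2+9)/5 = 33/5.
By the law of total expectation,
E[W] = (1/3)·(9) + (1/3)·(23/4) + (1/3)·(33/5) = 427/60.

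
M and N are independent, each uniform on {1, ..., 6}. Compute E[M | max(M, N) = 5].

Outcomes with max(M, N) = 5: (1,5), (2,5), (3,5), (4,5), (5,1), (5,2), (5,3), (5,4), (5,5), each with probability 1/36.
E[M | max(M, N) = 5] = (1 + 2 + 3 + 4 + 5 + 5 + 5 + 5 + 5) / 9 = 35/9.

35/9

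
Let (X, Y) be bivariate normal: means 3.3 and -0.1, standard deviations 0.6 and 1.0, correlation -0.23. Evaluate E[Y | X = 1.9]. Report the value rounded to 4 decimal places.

The regression of Y on X has slope ρ·σ_Y/σ_X and passes through (μ_X, μ_Y).
E[Y | X=1.9] = -0.1 + (-0.23)·(1.0/0.6)·(1.9 − (3.3)) = -0.1 + (-0.38333)·(-1.4) = 0.4367.

0.4367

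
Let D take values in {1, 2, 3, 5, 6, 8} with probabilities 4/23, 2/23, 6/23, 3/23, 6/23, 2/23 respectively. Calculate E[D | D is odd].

P(D is odd) = 13/23.
Σ over the event: 1·4/23 + 3·6/23 + 5·3/23 = 37/23.
E[D | D is odd] = (37/23) / (13/23) = 37/13.

37/13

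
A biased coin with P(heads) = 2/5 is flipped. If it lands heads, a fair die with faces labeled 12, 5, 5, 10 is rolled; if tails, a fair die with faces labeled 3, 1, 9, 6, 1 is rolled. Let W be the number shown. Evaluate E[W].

E[W | heads] = (12+5+5+10)/4 = 8.
E[W | tails] = (3+1+9+6+1)/5 = 4.
E[W] = (2/5)·(8) + (3/5)·(4) = 28/5.

28/5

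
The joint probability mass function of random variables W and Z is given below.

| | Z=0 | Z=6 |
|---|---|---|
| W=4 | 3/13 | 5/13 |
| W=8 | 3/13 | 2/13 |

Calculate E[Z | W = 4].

15/4

P(W = 4) = 8/13.
Σ Z·P over the event = 0·(3/13) + 6·(5/13) = 30/13.
E[Z | W = 4] = (30/13) / (8/13) = 15/4.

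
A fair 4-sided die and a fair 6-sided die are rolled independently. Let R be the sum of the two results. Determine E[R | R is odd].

P(R is odd) = 1/2.
Σ over the event: 3·1/12 + 5·1/6 + 7·1/6 + 9·1/12 = 3.
E[R | R is odd] = (3) / (1/2) = 6.

6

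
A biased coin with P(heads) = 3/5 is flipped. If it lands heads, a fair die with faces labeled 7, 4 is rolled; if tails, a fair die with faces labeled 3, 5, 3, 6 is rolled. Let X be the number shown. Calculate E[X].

5

E[X | heads] = (7+4)/2 = 11/2.
E[X | tails] = (3+5+3+6)/4 = 17/4.
By the law of total expectation,
E[X] = (3/5)·(11/2) + (2/5)·(17/4) = 5.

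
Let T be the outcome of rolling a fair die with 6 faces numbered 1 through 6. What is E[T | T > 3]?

Given T > 3, T is equally likely to be any of {4, 5, 6}.
E[T | T > 3] = (4 + 5 + 6) / 3 = 5.

5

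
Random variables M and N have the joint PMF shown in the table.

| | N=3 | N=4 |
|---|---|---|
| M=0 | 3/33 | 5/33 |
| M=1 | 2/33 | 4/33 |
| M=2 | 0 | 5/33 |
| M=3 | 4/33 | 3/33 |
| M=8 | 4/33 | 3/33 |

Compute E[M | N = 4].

P(N = 4) = 20/33.
Σ M·P over the event = 0·(5/33) + 1·(4/33) + 2·(5/33) + 3·(3/33) + 8·(3/33) = 47/33.
E[M | N = 4] = (47/33) / (20/33) = 47/20.

47/20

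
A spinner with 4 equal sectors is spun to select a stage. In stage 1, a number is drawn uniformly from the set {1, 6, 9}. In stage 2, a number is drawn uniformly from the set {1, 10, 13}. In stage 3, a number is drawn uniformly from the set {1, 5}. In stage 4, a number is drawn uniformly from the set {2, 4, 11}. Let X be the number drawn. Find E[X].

E[X | stage 1] = (1+6+9)/3 = 16/3.
E[X | stage 2] = (1+10+13)/3 = 8.
E[X | stage 3] = (1+5)/2 = 3.
E[X | stage 4] = (2+4+11)/3 = 17/3.
By the law of total expectation,
E[X] = (1/4)·(16/3) + (1/4)·(8) + (1/4)·(3) + (1/4)·(17/3) = 11/2.

11/2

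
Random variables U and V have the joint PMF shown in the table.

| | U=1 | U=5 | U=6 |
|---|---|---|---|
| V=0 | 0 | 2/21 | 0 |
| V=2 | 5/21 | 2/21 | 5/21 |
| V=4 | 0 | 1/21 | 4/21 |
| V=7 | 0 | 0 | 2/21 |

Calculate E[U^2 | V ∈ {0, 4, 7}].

P(V ∈ {0, 4, 7}) = 3/7.
Σ U^2·P over the event = 25·(2/21) + 25·(1/21) + 36·(4/21) + 36·(2/21) = 97/7.
E[U^2 | V ∈ {0, 4, 7}] = (97/7) / (3/7) = 97/3.

97/3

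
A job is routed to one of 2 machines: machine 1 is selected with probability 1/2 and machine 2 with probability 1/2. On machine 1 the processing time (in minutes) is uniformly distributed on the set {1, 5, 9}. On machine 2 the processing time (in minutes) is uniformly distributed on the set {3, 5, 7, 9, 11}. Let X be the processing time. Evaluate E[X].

E[X | machine 1] = (1+5+9)/3 = 5.
E[X | machine 2] = (3+5+7+9+11)/5 = 7.
E[X] = (1/2)·(5) + (1/2)·(7) = 6.

6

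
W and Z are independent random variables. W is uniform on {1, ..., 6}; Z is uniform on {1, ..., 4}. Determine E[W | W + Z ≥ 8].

P(W + Z ≥ 8) = 1/4.
Summing W·P(x,y) over outcomes with W + Z ≥ 8 gives 4/3.
E[W | W + Z ≥ 8] = (4/3) / (1/4) = 16/3.

16/3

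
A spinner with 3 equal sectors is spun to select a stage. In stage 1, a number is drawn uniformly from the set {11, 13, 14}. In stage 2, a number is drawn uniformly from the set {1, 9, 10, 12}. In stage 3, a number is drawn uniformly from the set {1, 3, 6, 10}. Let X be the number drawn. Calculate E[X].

E[X | stage 1] = (11+13+14)/3 = 38/3.
E[X | stage 2] = (1+9+10+12)/4 = 8.
E[X | stage 3] = (1+3+6+10)/4 = 5.
By the law of total expectation,
E[X] = (1/3)·(38/3) + (1/3)·(8) + (1/3)·(5) = 77/9.

77/9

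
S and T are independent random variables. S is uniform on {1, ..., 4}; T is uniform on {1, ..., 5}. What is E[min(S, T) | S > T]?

Outcomes with S > T: (2,1), (3,1), (3,2), (4,1), (4,2), (4,3), each with probability 1/20.
E[min(S, T) | S > T] = (1 + 1 + 2 + 1 + 2 + 3) / 6 = 5/3.

5/3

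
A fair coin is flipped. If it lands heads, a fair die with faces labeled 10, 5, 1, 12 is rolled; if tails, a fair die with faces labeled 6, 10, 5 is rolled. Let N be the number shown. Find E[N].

7

E[N | heads] = (10+5+1+12)/4 = 7.
E[N | tails] = (6+10+5)/3 = 7.
E[N] = (1/2)·(7) + (1/2)·(7) = 7.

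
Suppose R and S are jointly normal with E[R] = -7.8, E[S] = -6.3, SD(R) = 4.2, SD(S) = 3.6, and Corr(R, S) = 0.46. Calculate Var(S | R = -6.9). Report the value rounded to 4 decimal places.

10.2177

Var(S | R=x) = (1 − ρ²)·σ_S².
Var(S | R=-6.9) = (3.6)²·(1 − (0.46)²) = 12.96·0.7884 = 10.2177.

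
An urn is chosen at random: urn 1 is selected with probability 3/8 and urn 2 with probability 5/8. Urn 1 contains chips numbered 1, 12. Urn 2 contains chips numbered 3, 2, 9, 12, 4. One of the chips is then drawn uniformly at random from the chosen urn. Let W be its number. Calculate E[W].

E[W | urn 1] = (1+12)/2 = 13/2.
E[W | urn 2] = (3+2+9+12+4)/5 = 6.
By the law of total expectation,
E[W] = (3/8)·(13/2) + (5/8)·(6) = 99/16.

99/16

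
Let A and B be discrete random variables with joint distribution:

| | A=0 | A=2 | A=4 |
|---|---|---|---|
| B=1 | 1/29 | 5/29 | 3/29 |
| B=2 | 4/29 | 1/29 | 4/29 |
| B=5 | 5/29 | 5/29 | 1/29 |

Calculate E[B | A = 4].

2

P(A = 4) = 8/29.
Summing B·P(A=x,B=y) over the conditioning event gives 16/29.
E[B | A = 4] = (16/29) / (8/29) = 2.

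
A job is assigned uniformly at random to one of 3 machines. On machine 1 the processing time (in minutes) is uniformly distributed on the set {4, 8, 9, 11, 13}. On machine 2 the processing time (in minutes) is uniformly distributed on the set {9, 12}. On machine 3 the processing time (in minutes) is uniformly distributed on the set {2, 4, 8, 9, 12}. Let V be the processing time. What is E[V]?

53/6

E[V | machine 1] = (4+8+9+11+13)/5 = 9.
E[V | machine 2] = (9+12)/2 = 21/2.
E[V | machine 3] = (2+4+8+9+12)/5 = 7.
By the law of total expectation,
E[V] = (1/3)·(9) + (1/3)·(21/2) + (1/3)·(7) = 53/6.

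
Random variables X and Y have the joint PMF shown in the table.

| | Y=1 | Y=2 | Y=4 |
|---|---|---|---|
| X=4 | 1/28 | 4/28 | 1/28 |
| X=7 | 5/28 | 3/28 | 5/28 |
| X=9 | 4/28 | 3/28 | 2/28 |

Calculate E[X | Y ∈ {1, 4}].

P(Y ∈ {1, 4}) = 9/14.
Σ X·P over the event = 4·(1/28) + 4·(1/28) + 7·(5/28) + 7·(5/28) + 9·(4/28) + 9·(2/28) = 33/7.
E[X | Y ∈ {1, 4}] = (33/7) / (9/14) = 22/3.

22/3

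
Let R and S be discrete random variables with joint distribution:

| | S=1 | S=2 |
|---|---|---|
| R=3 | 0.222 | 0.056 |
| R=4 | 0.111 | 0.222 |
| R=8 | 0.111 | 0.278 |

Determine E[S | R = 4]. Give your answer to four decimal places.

1.6667

P(R = 4) = 0.333.
Summing S·P(R=x,S=y) over the conditioning event gives 0.555.
E[S | R = 4] = (0.555) / (0.333) = 1.6667.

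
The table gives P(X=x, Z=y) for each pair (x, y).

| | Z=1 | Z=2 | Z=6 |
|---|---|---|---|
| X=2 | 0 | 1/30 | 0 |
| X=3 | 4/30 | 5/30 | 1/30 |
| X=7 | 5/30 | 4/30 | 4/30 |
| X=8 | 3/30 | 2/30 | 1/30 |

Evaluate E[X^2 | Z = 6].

269/6

P(Z = 6) = 1/5.
Summing X^2·P(X=x,Z=y) over the conditioning event gives 269/30.
E[X^2 | Z = 6] = (269/30) / (1/5) = 269/6.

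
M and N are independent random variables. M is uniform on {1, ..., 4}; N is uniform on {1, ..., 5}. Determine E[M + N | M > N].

Outcomes with M > N: (2,1), (3,1), (3,2), (4,1), (4,2), (4,3), each with probability 1/20.
E[M + N | M > N] = (3 + 4 + 5 + 5 + 6 + 7) / 6 = 5.

5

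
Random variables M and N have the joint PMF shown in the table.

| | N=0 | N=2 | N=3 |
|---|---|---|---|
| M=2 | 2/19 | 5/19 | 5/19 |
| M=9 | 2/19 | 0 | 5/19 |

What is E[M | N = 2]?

2

P(N = 2) = 5/19.
Σ M·P over the event = 2·(5/19) = 10/19.
E[M | N = 2] = (10/19) / (5/19) = 2.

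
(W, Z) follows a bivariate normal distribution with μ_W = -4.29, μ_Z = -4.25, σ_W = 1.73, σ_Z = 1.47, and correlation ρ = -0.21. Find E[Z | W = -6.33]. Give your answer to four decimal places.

-3.8860

For a bivariate normal, E[Z | W=x] = μ_Z + ρ·(σ_Z/σ_W)·(x − μ_W).
E[Z | W=-6.33] = -4.25 + (-0.21)·(1.47/1.73)·(-6.33 − (-4.29)) = -4.25 + (-0.17844)·(-2.04) = -3.8860.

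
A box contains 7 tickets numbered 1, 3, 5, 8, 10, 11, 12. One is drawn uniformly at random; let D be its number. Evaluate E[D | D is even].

P(D is even) = 3/7.
Σ over the event: 8·1/7 + 10·1/7 + 12·1/7 = 30/7.
E[D | D is even] = (30/7) / (3/7) = 10.

10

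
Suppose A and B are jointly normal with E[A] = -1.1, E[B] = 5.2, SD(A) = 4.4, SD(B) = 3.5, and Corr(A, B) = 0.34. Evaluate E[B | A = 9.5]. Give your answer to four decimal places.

The regression of B on A has slope ρ·σ_B/σ_A and passes through (μ_A, μ_B).
E[B | A=9.5] = 5.2 + (0.34)·(3.5/4.4)·(9.5 − (-1.1)) = 5.2 + (0.27045)·(10.6) = 8.0668.

8.0668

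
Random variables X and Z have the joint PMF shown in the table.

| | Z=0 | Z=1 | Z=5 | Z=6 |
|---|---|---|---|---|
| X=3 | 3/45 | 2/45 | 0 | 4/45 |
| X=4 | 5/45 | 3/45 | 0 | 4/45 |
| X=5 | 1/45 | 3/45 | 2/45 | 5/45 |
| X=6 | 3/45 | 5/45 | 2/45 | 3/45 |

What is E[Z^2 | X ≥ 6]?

P(X ≥ 6) = 13/45.
Summing Z^2·P(X=x,Z=y) over the conditioning event gives 163/45.
E[Z^2 | X ≥ 6] = (163/45) / (13/45) = 163/13.

163/13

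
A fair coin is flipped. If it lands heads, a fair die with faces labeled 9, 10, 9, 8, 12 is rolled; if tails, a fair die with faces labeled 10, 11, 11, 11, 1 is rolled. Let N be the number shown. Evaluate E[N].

E[N | heads] = (9+10+9+8+12)/5 = 48/5.
E[N | tails] = (10+11+11+11+1)/5 = 44/5.
E[N] = (1/2)·(48/5) + (1/2)·(44/5) = 46/5.

46/5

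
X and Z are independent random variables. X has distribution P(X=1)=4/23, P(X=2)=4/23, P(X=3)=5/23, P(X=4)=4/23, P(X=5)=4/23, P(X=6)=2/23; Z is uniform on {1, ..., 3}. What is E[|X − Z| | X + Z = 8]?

8/3

P(X + Z = 8) = 2/23.
Summing |X−Z|·P(x,y) over outcomes with X + Z = 8 gives 16/69.
E[|X − Z| | X + Z = 8] = (16/69) / (2/23) = 8/3.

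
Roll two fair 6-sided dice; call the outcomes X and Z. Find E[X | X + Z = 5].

Outcomes with X + Z = 5: (1,4), (2,3), (3,2), (4,1), each with probability 1/36.
E[X | X + Z = 5] = (1 + 2 + 3 + 4) / 4 = 5/2.

5/2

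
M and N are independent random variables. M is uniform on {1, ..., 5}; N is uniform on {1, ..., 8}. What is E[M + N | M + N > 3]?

292/37

P(M + N > 3) = 37/40.
Summing (M+N)·P(x,y) over outcomes with M + N > 3 gives 73/10.
E[M + N | M + N > 3] = (73/10) / (37/40) = 292/37.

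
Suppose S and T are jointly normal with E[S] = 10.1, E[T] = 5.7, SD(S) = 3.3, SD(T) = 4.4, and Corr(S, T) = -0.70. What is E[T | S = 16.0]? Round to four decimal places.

For a bivariate normal, E[T | S=x] = μ_T + ρ·(σ_T/σ_S)·(x − μ_S).
E[T | S=16.0] = 5.7 + (-0.70)·(4.4/3.3)·(16.0 − (10.1)) = 5.7 + (-0.933333)·(5.9) = 0.1933.

0.1933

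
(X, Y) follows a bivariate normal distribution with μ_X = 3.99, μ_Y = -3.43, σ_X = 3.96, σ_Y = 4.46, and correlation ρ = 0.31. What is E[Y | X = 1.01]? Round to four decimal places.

-4.4704

E[Y | X=x] = μ_Y + ρ(σ_Y/σ_X)(x − μ_X) for jointly normal variables.
E[Y | X=1.01] = -3.43 + (0.31)·(4.46/3.96)·(1.01 − (3.99)) = -3.43 + (0.34914)·(-2.98) = -4.4704.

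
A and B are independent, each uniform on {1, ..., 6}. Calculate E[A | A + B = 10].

5

Outcomes with A + B = 10: (4,6), (5,5), (6,4), each with probability 1/36.
E[A | A + B = 10] = (4 + 5 + 6) / 3 = 5.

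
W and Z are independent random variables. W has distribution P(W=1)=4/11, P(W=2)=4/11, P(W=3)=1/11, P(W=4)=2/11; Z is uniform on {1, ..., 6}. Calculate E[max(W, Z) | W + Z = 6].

47/11

P(W + Z = 6) = 1/6.
Summing max(W,Z)·P(x,y) over outcomes with W + Z = 6 gives 47/66.
E[max(W, Z) | W + Z = 6] = (47/66) / (1/6) = 47/11.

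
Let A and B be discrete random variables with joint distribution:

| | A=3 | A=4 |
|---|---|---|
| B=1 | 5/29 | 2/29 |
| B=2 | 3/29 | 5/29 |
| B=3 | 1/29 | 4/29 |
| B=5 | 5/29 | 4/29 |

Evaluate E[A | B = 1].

23/7

P(B = 1) = 7/29.
Σ A·P over the event = 3·(5/29) + 4·(2/29) = 23/29.
E[A | B = 1] = (23/29) / (7/29) = 23/7.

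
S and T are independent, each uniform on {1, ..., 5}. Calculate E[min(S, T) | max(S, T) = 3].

P(max(S, T) = 3) = 1/5.
Summing min(S,T)·P(x,y) over outcomes with max(S, T) = 3 gives 9/25.
E[min(S, T) | max(S, T) = 3] = (9/25) / (1/5) = 9/5.

9/5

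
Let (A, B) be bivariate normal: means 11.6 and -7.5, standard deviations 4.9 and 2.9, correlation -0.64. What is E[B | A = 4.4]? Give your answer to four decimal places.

E[B | A=x] = μ_B + ρ(σ_B/σ_A)(x − μ_A) for jointly normal variables.
E[B | A=4.4] = -7.5 + (-0.64)·(2.9/4.9)·(4.4 − (11.6)) = -7.5 + (-0.37878)·(-7.2) = -4.7728.

-4.7728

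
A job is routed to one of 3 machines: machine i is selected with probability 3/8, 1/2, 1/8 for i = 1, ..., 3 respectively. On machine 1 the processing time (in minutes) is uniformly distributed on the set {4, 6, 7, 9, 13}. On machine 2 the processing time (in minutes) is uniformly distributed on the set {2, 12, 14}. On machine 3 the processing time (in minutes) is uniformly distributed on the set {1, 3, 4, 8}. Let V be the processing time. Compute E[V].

971/120

E[V | machine 1] = (4+6+7+9+13)/5 = 39/5.
E[V | machine 2] = (2+12+14)/3 = 28/3.
E[V | machine 3] = (1+3+4+8)/4 = 4.
E[V] = (3/8)·(39/5) + (1/2)·(28/3) + (1/8)·(4) = 971/120.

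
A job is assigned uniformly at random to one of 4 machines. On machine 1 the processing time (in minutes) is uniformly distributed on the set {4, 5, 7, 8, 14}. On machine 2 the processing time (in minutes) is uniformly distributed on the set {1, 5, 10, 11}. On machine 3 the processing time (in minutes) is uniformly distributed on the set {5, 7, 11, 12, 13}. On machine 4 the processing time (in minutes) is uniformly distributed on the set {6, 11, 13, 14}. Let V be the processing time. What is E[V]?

E[V | machine 1] = (4+5+7+8+14)/5 = 38/5.
E[V | machine 2] = (1+5+10+11)/4 = 27/4.
E[V | machine 3] = (5+7+11+12+13)/5 = 48/5.
E[V | machine 4] = (6+11+13+14)/4 = 11.
By the law of total expectation,
E[V] = (1/4)·(38/5) + (1/4)·(27/4) + (1/4)·(48/5) + (1/4)·(11) = 699/80.

699/80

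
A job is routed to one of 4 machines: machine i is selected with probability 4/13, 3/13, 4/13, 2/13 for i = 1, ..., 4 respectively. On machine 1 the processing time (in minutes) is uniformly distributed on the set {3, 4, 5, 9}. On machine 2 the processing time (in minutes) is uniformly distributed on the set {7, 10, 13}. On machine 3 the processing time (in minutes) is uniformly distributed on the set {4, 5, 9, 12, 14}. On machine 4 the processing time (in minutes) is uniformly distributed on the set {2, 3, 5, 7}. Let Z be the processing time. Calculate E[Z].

947/130

E[Z | machine 1] = (3+4+5+9)/4 = 21/4.
E[Z | machine 2] = (7+10+13)/3 = 10.
E[Z | machine 3] = (4+5+9+12+14)/5 = 44/5.
E[Z | machine 4] = (2+3+5+7)/4 = 17/4.
E[Z] = (4/13)·(21/4) + (3/13)·(10) + (4/13)·(44/5) + (2/13)·(17/4) = 947/130.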